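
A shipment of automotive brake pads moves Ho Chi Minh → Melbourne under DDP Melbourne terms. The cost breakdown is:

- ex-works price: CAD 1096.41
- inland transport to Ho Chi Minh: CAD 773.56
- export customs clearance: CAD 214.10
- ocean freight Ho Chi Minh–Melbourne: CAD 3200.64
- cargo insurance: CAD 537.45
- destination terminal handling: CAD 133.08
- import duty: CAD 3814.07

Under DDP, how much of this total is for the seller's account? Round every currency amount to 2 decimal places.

Seller's account: CAD 9769.31

DDP: the seller bears all costs including import duty.
Seller's account: goods 1096.41 + inland to port 773.56 + export clearance 214.10 + freight 3200.64 + insurance 537.45 + destination terminal 133.08 + duty 3814.07 = 9769.31
Buyer's account: 0.00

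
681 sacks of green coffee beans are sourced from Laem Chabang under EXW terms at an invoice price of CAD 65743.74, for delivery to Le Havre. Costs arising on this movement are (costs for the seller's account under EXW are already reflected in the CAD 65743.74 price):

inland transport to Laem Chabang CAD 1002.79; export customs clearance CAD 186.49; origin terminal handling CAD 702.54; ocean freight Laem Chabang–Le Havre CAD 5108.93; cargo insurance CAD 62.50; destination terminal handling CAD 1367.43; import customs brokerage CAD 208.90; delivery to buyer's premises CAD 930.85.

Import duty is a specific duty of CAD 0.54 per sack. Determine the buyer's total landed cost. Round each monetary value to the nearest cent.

Total landed cost: CAD 75681.91

EXW: the seller makes goods available at their premises; the buyer bears all onward costs.
CIF value = EXW price + inland to port + export clearance + origin terminal + freight + insurance = 65743.74 + 1002.79 + 186.49 + 702.54 + 5108.93 + 62.50 = 72806.99
Import duty = 681 × 0.54 = 367.74
Buyer bears: inland to port 1002.79 + export clearance 186.49 + origin terminal 702.54 + freight 5108.93 + insurance 62.50 + destination terminal 1367.43 + brokerage 208.90 + delivery 930.85 + duty 367.74 = 9938.17
Landed cost = invoice 65743.74 + 9938.17 = 75681.91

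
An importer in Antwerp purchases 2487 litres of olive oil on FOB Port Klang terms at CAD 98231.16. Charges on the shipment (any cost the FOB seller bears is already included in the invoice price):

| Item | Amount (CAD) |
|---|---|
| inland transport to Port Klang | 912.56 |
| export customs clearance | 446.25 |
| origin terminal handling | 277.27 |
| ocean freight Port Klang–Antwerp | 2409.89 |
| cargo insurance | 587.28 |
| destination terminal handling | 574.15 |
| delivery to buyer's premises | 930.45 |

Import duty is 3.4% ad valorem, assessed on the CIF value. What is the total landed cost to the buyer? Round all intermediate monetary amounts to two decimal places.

Total landed cost: CAD 106174.69

FOB: the seller bears costs until goods are on board at the origin port; the buyer bears freight, insurance and all costs thereafter.
Already in the invoice (seller's account under FOB): inland to port, export clearance, origin terminal — exclude.
CIF value = FOB price + freight + insurance = 98231.16 + 2409.89 + 587.28 = 101228.33
Import duty = 101228.33 × 3.4% = 3441.76
Buyer bears: freight 2409.89 + insurance 587.28 + destination terminal 574.15 + delivery 930.45 + duty 3441.76 = 7943.53
Landed cost = invoice 98231.16 + 7943.53 = 106174.69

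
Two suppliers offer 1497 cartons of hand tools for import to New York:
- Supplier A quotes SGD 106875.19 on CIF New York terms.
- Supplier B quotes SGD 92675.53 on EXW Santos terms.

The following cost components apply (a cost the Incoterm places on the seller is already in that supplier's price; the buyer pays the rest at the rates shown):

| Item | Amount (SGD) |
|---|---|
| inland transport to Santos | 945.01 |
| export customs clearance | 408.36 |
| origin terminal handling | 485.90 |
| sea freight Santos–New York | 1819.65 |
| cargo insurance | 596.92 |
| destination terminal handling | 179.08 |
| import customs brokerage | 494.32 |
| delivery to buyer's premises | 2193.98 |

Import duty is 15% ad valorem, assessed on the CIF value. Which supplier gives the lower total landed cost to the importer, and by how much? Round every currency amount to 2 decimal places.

Supplier B is cheaper by SGD 11435.39

Supplier A (CIF):
The CIF price already equals the CIF value: 106875.19
Import duty = 106875.19 × 15% = 16031.28
Buyer bears (A): 179.08 + 494.32 + 2193.98 = 2867.38
Landed cost (A) = invoice 106875.19 + 2867.38 + duty 16031.28 = 125773.85
Supplier B (EXW):
CIF value = EXW price + inland to port + export clearance + origin terminal + freight + insurance = 92675.53 + 945.01 + 408.36 + 485.90 + 1819.65 + 596.92 = 96931.37
Import duty = 96931.37 × 15% = 14539.71
Buyer bears (B): 945.01 + 408.36 + 485.90 + 1819.65 + 596.92 + 179.08 + 494.32 + 2193.98 = 7123.22
Landed cost (B) = invoice 92675.53 + 7123.22 + duty 14539.71 = 114338.46
Difference = |125773.85 − 114338.46| = 11435.39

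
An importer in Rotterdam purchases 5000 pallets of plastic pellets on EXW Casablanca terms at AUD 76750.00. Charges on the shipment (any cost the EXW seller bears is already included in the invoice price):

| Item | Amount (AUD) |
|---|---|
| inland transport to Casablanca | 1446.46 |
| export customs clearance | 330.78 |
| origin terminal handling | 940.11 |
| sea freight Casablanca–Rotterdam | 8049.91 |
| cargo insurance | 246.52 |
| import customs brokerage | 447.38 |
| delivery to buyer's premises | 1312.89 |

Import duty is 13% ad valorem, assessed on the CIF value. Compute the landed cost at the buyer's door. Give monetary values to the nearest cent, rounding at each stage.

EXW: the seller makes goods available at their premises; the buyer bears all onward costs.
CIF value = EXW price + inland to port + export clearance + origin terminal + freight + insurance = 76750.00 + 1446.46 + 330.78 + 940.11 + 8049.91 + 246.52 = 87763.78
Import duty = 87763.78 × 13% = 11409.29
Buyer bears: inland to port 1446.46 + export clearance 330.78 + origin terminal 940.11 + freight 8049.91 + insurance 246.52 + brokerage 447.38 + delivery 1312.89 + duty 11409.29 = 24183.34
Landed cost = invoice 76750.00 + 24183.34 = 100933.34

Total landed cost: AUD 100933.34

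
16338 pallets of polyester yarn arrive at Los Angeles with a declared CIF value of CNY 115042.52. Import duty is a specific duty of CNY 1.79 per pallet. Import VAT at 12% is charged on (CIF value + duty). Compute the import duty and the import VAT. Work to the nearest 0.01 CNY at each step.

Import duty: CNY 29245.02; import VAT: CNY 17314.50

Import duty = 16338 × 1.79 = 29245.02
VAT base = CIF + duty = 115042.52 + 29245.02 = 144287.54
Import VAT = 144287.54 × 12% = 17314.50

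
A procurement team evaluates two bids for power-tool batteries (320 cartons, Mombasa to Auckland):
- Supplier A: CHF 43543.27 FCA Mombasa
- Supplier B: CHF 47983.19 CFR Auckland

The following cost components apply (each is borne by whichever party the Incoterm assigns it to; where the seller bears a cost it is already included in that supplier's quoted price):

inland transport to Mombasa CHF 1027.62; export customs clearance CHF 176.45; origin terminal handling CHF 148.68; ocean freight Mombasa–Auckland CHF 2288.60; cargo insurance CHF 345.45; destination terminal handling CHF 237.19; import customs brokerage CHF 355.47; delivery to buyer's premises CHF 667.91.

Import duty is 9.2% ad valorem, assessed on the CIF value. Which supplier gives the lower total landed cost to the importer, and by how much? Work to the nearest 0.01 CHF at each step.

Supplier A (FCA):
CIF value = FCA price + origin terminal + freight + insurance = 43543.27 + 148.68 + 2288.60 + 345.45 = 46326.00
Import duty = 46326.00 × 9.2% = 4261.99
Buyer bears (A): 148.68 + 2288.60 + 345.45 + 237.19 + 355.47 + 667.91 = 4043.30
Landed cost (A) = invoice 43543.27 + 4043.30 + duty 4261.99 = 51848.56
Supplier B (CFR):
CIF value = CFR price + insurance = 47983.19 + 345.45 = 48328.64
Import duty = 48328.64 × 9.2% = 4446.23
Buyer bears (B): 345.45 + 237.19 + 355.47 + 667.91 = 1606.02
Landed cost (B) = invoice 47983.19 + 1606.02 + duty 4446.23 = 54035.44
Difference = |51848.56 − 54035.44| = 2186.88

Supplier A is cheaper by CHF 2186.88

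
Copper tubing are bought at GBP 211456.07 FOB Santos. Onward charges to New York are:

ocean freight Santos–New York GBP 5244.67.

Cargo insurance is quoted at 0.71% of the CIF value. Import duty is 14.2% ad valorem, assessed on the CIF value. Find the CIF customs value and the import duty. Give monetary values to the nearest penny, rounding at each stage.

Let C be the CIF value. C = FOB price + freight + 0.71% × C
C − 0.71% × C = 211456.07 + 5244.67
0.9929 × C = 216700.74
C = 216700.74 / 0.9929 = 218250.32
Insurance premium = 0.71% × 218250.32 = 1549.58
Import duty = 218250.32 × 14.2% = 30991.55

CIF value: GBP 218250.32; import duty: GBP 30991.55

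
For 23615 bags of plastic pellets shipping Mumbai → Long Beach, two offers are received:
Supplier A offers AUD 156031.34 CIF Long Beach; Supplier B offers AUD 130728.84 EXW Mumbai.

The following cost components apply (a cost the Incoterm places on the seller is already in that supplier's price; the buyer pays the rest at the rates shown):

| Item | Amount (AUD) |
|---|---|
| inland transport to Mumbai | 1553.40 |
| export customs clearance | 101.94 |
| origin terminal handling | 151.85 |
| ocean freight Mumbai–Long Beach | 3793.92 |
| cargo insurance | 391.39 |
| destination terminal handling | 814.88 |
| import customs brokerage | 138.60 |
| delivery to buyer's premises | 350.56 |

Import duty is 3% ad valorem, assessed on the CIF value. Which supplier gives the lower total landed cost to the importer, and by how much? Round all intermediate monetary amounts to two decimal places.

Supplier A (CIF):
The CIF price already equals the CIF value: 156031.34
Import duty = 156031.34 × 3% = 4680.94
Buyer bears (A): 814.88 + 138.60 + 350.56 = 1304.04
Landed cost (A) = invoice 156031.34 + 1304.04 + duty 4680.94 = 162016.32
Supplier B (EXW):
CIF value = EXW price + inland to port + export clearance + origin terminal + freight + insurance = 130728.84 + 1553.40 + 101.94 + 151.85 + 3793.92 + 391.39 = 136721.34
Import duty = 136721.34 × 3% = 4101.64
Buyer bears (B): 1553.40 + 101.94 + 151.85 + 3793.92 + 391.39 + 814.88 + 138.60 + 350.56 = 7296.54
Landed cost (B) = invoice 130728.84 + 7296.54 + duty 4101.64 = 142127.02
Difference = |162016.32 − 142127.02| = 19889.30

Supplier B is cheaper by AUD 19889.30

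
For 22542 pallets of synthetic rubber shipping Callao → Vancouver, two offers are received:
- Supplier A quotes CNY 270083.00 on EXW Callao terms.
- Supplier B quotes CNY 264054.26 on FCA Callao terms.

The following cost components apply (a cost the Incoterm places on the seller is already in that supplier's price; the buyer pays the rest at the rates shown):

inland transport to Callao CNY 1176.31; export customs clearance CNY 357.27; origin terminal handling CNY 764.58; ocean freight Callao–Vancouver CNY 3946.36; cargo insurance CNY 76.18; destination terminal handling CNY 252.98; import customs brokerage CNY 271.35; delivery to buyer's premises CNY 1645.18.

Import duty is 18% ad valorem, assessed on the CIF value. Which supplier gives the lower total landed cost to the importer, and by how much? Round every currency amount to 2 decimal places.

Supplier B is cheaper by CNY 8923.54

Supplier A (EXW):
CIF value = EXW price + inland to port + export clearance + origin terminal + freight + insurance = 270083.00 + 1176.31 + 357.27 + 764.58 + 3946.36 + 76.18 = 276403.70
Import duty = 276403.70 × 18% = 49752.67
Buyer bears (A): 1176.31 + 357.27 + 764.58 + 3946.36 + 76.18 + 252.98 + 271.35 + 1645.18 = 8490.21
Landed cost (A) = invoice 270083.00 + 8490.21 + duty 49752.67 = 328325.88
Supplier B (FCA):
CIF value = FCA price + origin terminal + freight + insurance = 264054.26 + 764.58 + 3946.36 + 76.18 = 268841.38
Import duty = 268841.38 × 18% = 48391.45
Buyer bears (B): 764.58 + 3946.36 + 76.18 + 252.98 + 271.35 + 1645.18 = 6956.63
Landed cost (B) = invoice 264054.26 + 6956.63 + duty 48391.45 = 319402.34
Difference = |328325.88 − 319402.34| = 8923.54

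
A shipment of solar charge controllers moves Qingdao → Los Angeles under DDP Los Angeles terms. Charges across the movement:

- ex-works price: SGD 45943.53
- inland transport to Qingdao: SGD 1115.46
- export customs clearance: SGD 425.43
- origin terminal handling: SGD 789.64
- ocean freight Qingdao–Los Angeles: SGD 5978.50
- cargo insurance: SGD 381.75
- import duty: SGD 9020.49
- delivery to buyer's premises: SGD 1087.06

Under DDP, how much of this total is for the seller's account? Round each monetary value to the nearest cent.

Seller's account: SGD 64741.86

DDP: the seller bears all costs including import duty.
Seller's account: goods 45943.53 + inland to port 1115.46 + export clearance 425.43 + origin terminal 789.64 + freight 5978.50 + insurance 381.75 + duty 9020.49 + delivery 1087.06 = 64741.86
Buyer's account: 0.00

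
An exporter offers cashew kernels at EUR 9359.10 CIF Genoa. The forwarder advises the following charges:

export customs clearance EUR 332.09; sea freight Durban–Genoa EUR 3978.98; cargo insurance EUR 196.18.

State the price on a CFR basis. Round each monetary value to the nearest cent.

Not relevant to the conversion: export clearance, freight — on the seller under both CIF and CFR; already in the CIF price and stays in the CFR price.
From CIF to CFR, the seller no longer bears: insurance.
CFR price = 9359.10 − 196.18 = 9162.92

CFR price: EUR 9162.92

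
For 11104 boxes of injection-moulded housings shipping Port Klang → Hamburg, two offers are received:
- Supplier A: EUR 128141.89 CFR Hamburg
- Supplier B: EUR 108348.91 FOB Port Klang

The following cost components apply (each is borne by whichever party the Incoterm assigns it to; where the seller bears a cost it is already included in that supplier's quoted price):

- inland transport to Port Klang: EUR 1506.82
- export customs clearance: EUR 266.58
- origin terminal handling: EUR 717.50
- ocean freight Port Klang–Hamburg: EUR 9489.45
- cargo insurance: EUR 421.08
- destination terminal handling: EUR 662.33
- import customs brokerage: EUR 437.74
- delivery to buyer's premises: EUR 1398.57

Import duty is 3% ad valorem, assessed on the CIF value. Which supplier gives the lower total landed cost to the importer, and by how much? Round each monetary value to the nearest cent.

Supplier B is cheaper by EUR 10612.64

Supplier A (CFR):
CIF value = CFR price + insurance = 128141.89 + 421.08 = 128562.97
Import duty = 128562.97 × 3% = 3856.89
Buyer bears (A): 421.08 + 662.33 + 437.74 + 1398.57 = 2919.72
Landed cost (A) = invoice 128141.89 + 2919.72 + duty 3856.89 = 134918.50
Supplier B (FOB):
CIF value = FOB price + freight + insurance = 108348.91 + 9489.45 + 421.08 = 118259.44
Import duty = 118259.44 × 3% = 3547.78
Buyer bears (B): 9489.45 + 421.08 + 662.33 + 437.74 + 1398.57 = 12409.17
Landed cost (B) = invoice 108348.91 + 12409.17 + duty 3547.78 = 124305.86
Difference = |134918.50 − 124305.86| = 10612.64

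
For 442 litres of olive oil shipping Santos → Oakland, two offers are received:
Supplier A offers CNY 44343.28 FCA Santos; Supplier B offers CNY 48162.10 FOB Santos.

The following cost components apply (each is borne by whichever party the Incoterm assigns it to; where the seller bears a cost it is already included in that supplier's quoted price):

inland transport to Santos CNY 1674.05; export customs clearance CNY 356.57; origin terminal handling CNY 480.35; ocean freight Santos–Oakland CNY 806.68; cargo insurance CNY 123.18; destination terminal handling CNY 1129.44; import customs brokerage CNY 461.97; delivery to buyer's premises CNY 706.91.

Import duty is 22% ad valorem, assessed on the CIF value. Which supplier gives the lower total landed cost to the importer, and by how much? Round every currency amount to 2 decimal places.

Supplier A is cheaper by CNY 4072.93

Supplier A (FCA):
CIF value = FCA price + origin terminal + freight + insurance = 44343.28 + 480.35 + 806.68 + 123.18 = 45753.49
Import duty = 45753.49 × 22% = 10065.77
Buyer bears (A): 480.35 + 806.68 + 123.18 + 1129.44 + 461.97 + 706.91 = 3708.53
Landed cost (A) = invoice 44343.28 + 3708.53 + duty 10065.77 = 58117.58
Supplier B (FOB):
CIF value = FOB price + freight + insurance = 48162.10 + 806.68 + 123.18 = 49091.96
Import duty = 49091.96 × 22% = 10800.23
Buyer bears (B): 806.68 + 123.18 + 1129.44 + 461.97 + 706.91 = 3228.18
Landed cost (B) = invoice 48162.10 + 3228.18 + duty 10800.23 = 62190.51
Difference = |58117.58 − 62190.51| = 4072.93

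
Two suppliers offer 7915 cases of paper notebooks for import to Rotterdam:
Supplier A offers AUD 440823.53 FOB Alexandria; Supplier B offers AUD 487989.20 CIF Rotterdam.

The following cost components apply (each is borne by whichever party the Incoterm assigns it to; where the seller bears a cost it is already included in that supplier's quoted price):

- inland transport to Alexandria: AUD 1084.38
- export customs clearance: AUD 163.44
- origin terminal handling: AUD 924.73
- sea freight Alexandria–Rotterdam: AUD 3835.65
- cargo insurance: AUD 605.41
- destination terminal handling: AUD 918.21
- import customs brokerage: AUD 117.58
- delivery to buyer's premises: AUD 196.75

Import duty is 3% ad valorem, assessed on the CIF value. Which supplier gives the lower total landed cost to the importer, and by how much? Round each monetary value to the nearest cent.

Supplier A (FOB):
CIF value = FOB price + freight + insurance = 440823.53 + 3835.65 + 605.41 = 445264.59
Import duty = 445264.59 × 3% = 13357.94
Buyer bears (A): 3835.65 + 605.41 + 918.21 + 117.58 + 196.75 = 5673.60
Landed cost (A) = invoice 440823.53 + 5673.60 + duty 13357.94 = 459855.07
Supplier B (CIF):
The CIF price already equals the CIF value: 487989.20
Import duty = 487989.20 × 3% = 14639.68
Buyer bears (B): 918.21 + 117.58 + 196.75 = 1232.54
Landed cost (B) = invoice 487989.20 + 1232.54 + duty 14639.68 = 503861.42
Difference = |459855.07 − 503861.42| = 44006.35

Supplier A is cheaper by AUD 44006.35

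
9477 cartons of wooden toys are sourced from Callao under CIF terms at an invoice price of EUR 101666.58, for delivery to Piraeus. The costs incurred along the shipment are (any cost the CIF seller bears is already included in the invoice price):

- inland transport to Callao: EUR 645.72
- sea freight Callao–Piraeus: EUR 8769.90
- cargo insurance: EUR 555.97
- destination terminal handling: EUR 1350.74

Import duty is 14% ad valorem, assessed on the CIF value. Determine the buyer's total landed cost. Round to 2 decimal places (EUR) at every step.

Total landed cost: EUR 117250.64

CIF: the seller pays costs through ocean freight and marine insurance to the destination port.
Already in the invoice (seller's account under CIF): inland to port, freight, insurance — exclude.
The CIF price already equals the CIF value: 101666.58
Import duty = 101666.58 × 14% = 14233.32
Buyer bears: destination terminal 1350.74 + duty 14233.32 = 15584.06
Landed cost = invoice 101666.58 + 15584.06 = 117250.64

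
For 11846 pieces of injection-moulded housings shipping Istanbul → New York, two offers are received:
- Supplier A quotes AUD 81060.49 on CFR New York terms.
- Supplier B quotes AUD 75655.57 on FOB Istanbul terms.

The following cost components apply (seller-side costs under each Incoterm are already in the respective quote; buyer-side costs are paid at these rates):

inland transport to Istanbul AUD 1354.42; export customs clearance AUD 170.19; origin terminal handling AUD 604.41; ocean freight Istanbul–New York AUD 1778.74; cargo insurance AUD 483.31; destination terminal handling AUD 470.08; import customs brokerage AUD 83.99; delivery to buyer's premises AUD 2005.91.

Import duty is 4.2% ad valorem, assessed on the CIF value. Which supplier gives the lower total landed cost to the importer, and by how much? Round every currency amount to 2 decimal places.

Supplier B is cheaper by AUD 3778.48

Supplier A (CFR):
CIF value = CFR price + insurance = 81060.49 + 483.31 = 81543.80
Import duty = 81543.80 × 4.2% = 3424.84
Buyer bears (A): 483.31 + 470.08 + 83.99 + 2005.91 = 3043.29
Landed cost (A) = invoice 81060.49 + 3043.29 + duty 3424.84 = 87528.62
Supplier B (FOB):
CIF value = FOB price + freight + insurance = 75655.57 + 1778.74 + 483.31 = 77917.62
Import duty = 77917.62 × 4.2% = 3272.54
Buyer bears (B): 1778.74 + 483.31 + 470.08 + 83.99 + 2005.91 = 4822.03
Landed cost (B) = invoice 75655.57 + 4822.03 + duty 3272.54 = 83750.14
Difference = |87528.62 − 83750.14| = 3778.48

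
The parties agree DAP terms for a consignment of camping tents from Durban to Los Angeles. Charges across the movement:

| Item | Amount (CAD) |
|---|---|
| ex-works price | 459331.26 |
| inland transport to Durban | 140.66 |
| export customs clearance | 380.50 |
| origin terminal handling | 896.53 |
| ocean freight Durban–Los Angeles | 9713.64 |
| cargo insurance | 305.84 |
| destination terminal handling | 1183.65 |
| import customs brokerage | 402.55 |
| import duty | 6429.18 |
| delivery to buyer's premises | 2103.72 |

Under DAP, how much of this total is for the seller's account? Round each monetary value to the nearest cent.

Seller's account: CAD 474055.80

DAP: the seller bears all costs to the named destination except import duty and clearance.
Seller's account: goods 459331.26 + inland to port 140.66 + export clearance 380.50 + origin terminal 896.53 + freight 9713.64 + insurance 305.84 + destination terminal 1183.65 + delivery 2103.72 = 474055.80
Buyer's account: brokerage 402.55 + duty 6429.18 = 6831.73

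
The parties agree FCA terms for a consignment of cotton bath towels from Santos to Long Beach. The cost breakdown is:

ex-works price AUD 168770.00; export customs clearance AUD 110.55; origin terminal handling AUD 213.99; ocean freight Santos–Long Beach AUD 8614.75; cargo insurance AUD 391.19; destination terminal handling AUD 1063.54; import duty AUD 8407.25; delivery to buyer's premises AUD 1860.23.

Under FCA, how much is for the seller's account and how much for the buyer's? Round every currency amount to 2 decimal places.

FCA: the seller delivers export-cleared goods to the carrier; the buyer bears costs from that point.
Seller's account: goods 168770.00 + export clearance 110.55 = 168880.55
Buyer's account: origin terminal 213.99 + freight 8614.75 + insurance 391.19 + destination terminal 1063.54 + duty 8407.25 + delivery 1860.23 = 20550.95

Seller: AUD 168880.55; buyer: AUD 20550.95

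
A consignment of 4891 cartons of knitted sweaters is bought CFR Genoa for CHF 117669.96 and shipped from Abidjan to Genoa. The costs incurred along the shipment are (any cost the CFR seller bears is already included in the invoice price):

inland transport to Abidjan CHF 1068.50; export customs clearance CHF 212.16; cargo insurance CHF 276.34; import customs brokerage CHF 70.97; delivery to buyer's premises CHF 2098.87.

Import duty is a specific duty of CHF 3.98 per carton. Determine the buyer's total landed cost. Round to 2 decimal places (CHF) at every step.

Total landed cost: CHF 139582.32

CFR: the seller pays costs through ocean freight to the destination port, but not insurance.
Already in the invoice (seller's account under CFR): inland to port, export clearance — exclude.
CIF value = CFR price + insurance = 117669.96 + 276.34 = 117946.30
Import duty = 4891 × 3.98 = 19466.18
Buyer bears: insurance 276.34 + brokerage 70.97 + delivery 2098.87 + duty 19466.18 = 21912.36
Landed cost = invoice 117669.96 + 21912.36 = 139582.32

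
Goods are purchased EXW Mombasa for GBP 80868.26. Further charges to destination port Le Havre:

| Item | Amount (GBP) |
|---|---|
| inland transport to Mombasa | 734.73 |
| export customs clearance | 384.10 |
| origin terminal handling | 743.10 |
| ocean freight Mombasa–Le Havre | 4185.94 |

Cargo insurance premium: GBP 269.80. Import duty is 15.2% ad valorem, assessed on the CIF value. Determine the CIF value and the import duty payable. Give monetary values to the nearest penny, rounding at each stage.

CIF value: GBP 87185.93; import duty: GBP 13252.26

CIF = EXW price + pre-shipment costs + freight + insurance
CIF = 80868.26 + 734.73 + 384.10 + 743.10 + 4185.94 + 269.80 = 87185.93
Import duty = 87185.93 × 15.2% = 13252.26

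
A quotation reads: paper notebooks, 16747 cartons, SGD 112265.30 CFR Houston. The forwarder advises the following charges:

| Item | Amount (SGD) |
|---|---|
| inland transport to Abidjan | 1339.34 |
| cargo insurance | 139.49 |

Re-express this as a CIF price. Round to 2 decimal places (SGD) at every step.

CIF price: SGD 112404.79

Not relevant to the conversion: inland to port — on the seller under both CFR and CIF; already in the CFR price and stays in the CIF price.
From CFR to CIF, the seller additionally bears: insurance.
CIF price = 112265.30 + 139.49 = 112404.79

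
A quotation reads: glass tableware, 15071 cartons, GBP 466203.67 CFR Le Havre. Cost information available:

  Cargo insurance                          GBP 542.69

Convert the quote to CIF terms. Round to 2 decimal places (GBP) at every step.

CIF price: GBP 466746.36

From CFR to CIF, the seller additionally bears: insurance.
CIF price = 466203.67 + 542.69 = 466746.36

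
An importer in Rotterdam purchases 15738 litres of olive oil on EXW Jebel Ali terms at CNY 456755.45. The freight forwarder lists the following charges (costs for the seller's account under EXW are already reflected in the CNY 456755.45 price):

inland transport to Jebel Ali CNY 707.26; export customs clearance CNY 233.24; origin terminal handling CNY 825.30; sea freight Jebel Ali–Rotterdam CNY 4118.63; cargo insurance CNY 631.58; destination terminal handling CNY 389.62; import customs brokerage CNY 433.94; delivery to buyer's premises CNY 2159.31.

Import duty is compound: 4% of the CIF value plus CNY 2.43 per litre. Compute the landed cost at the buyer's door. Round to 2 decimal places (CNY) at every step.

Total landed cost: CNY 523028.53

EXW: the seller makes goods available at their premises; the buyer bears all onward costs.
CIF value = EXW price + inland to port + export clearance + origin terminal + freight + insurance = 456755.45 + 707.26 + 233.24 + 825.30 + 4118.63 + 631.58 = 463271.46
Ad valorem component: 463271.46 × 4% = 18530.86
Specific component: 15738 × 2.43 = 38243.34
Import duty = 18530.86 + 38243.34 = 56774.20
Buyer bears: inland to port 707.26 + export clearance 233.24 + origin terminal 825.30 + freight 4118.63 + insurance 631.58 + destination terminal 389.62 + brokerage 433.94 + delivery 2159.31 + duty 56774.20 = 66273.08
Landed cost = invoice 456755.45 + 66273.08 = 523028.53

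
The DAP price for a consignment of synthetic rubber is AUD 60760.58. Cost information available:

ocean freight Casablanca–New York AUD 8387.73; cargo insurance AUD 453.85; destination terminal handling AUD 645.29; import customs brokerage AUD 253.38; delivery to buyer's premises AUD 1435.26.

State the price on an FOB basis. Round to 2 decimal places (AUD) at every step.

Not relevant to the conversion: brokerage — on the buyer under both terms; not part of either seller's price.
From DAP to FOB, the seller no longer bears: freight, insurance, destination terminal, delivery.
FOB price = 60760.58 − 8387.73 − 453.85 − 645.29 − 1435.26 = 49838.45

FOB price: AUD 49838.45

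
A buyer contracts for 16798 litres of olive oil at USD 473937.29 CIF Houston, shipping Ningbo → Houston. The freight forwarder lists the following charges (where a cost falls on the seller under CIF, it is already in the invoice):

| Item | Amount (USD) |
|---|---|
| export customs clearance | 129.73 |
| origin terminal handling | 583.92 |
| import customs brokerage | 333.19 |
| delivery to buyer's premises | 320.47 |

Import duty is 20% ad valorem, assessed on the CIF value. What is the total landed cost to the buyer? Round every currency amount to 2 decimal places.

Total landed cost: USD 569378.41

CIF: the seller pays costs through ocean freight and marine insurance to the destination port.
Already in the invoice (seller's account under CIF): export clearance, origin terminal — exclude.
The CIF price already equals the CIF value: 473937.29
Import duty = 473937.29 × 20% = 94787.46
Buyer bears: brokerage 333.19 + delivery 320.47 + duty 94787.46 = 95441.12
Landed cost = invoice 473937.29 + 95441.12 = 569378.41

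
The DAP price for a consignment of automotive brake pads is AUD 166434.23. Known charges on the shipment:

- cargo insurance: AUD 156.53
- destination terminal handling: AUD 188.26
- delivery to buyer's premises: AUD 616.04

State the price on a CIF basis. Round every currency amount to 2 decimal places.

CIF price: AUD 165629.93

Not relevant to the conversion: insurance — on the seller under both DAP and CIF; already in the DAP price and stays in the CIF price.
From DAP to CIF, the seller no longer bears: destination terminal, delivery.
CIF price = 166434.23 − 188.26 − 616.04 = 165629.93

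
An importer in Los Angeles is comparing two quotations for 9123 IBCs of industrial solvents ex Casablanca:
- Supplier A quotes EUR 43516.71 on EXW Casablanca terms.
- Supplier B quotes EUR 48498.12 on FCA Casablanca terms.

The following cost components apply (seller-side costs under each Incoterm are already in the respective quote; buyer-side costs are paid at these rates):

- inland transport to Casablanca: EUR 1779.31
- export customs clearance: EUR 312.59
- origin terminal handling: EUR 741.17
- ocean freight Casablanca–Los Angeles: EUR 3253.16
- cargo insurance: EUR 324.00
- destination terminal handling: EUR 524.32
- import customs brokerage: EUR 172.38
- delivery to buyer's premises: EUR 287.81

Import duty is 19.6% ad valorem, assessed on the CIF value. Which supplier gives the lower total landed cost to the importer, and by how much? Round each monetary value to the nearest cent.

Supplier A is cheaper by EUR 3455.85

Supplier A (EXW):
CIF value = EXW price + inland to port + export clearance + origin terminal + freight + insurance = 43516.71 + 1779.31 + 312.59 + 741.17 + 3253.16 + 324.00 = 49926.94
Import duty = 49926.94 × 19.6% = 9785.68
Buyer bears (A): 1779.31 + 312.59 + 741.17 + 3253.16 + 324.00 + 524.32 + 172.38 + 287.81 = 7394.74
Landed cost (A) = invoice 43516.71 + 7394.74 + duty 9785.68 = 60697.13
Supplier B (FCA):
CIF value = FCA price + origin terminal + freight + insurance = 48498.12 + 741.17 + 3253.16 + 324.00 = 52816.45
Import duty = 52816.45 × 19.6% = 10352.02
Buyer bears (B): 741.17 + 3253.16 + 324.00 + 524.32 + 172.38 + 287.81 = 5302.84
Landed cost (B) = invoice 48498.12 + 5302.84 + duty 10352.02 = 64152.98
Difference = |60697.13 − 64152.98| = 3455.85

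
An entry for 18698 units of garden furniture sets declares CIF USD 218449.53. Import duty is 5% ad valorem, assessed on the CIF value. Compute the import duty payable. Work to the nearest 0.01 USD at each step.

Import duty = 218449.53 × 5% = 10922.48

Import duty: USD 10922.48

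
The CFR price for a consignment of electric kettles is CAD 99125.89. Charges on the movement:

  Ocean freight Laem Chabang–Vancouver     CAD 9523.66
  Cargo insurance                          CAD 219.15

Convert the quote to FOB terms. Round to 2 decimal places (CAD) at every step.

FOB price: CAD 89602.23

Not relevant to the conversion: insurance — on the buyer under both terms; not part of either seller's price.
From CFR to FOB, the seller no longer bears: freight.
FOB price = 99125.89 − 9523.66 = 89602.23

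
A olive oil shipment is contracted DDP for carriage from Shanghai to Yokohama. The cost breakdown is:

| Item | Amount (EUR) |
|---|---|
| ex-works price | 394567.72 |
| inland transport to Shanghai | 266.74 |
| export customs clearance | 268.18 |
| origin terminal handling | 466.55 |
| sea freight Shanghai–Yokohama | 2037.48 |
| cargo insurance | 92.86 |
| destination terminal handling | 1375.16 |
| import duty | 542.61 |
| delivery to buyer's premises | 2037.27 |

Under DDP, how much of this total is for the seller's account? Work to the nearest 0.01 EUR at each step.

Seller's account: EUR 401654.57

DDP: the seller bears all costs including import duty.
Seller's account: goods 394567.72 + inland to port 266.74 + export clearance 268.18 + origin terminal 466.55 + freight 2037.48 + insurance 92.86 + destination terminal 1375.16 + duty 542.61 + delivery 2037.27 = 401654.57
Buyer's account: 0.00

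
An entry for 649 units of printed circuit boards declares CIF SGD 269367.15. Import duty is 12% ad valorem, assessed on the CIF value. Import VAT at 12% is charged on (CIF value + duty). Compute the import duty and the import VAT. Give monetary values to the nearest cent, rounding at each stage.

Import duty = 269367.15 × 12% = 32324.06
VAT base = CIF + duty = 269367.15 + 32324.06 = 301691.21
Import VAT = 301691.21 × 12% = 36202.95

Import duty: SGD 32324.06; import VAT: SGD 36202.95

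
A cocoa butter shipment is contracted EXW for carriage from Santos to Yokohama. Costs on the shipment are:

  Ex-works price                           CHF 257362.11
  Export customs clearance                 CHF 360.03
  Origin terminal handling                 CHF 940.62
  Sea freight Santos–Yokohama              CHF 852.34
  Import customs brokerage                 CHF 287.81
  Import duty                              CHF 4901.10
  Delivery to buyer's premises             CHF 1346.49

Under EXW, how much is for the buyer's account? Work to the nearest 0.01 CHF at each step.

EXW: the seller makes goods available at their premises; the buyer bears all onward costs.
Seller's account: goods 257362.11 = 257362.11
Buyer's account: export clearance 360.03 + origin terminal 940.62 + freight 852.34 + brokerage 287.81 + duty 4901.10 + delivery 1346.49 = 8688.39

Buyer's account: CHF 8688.39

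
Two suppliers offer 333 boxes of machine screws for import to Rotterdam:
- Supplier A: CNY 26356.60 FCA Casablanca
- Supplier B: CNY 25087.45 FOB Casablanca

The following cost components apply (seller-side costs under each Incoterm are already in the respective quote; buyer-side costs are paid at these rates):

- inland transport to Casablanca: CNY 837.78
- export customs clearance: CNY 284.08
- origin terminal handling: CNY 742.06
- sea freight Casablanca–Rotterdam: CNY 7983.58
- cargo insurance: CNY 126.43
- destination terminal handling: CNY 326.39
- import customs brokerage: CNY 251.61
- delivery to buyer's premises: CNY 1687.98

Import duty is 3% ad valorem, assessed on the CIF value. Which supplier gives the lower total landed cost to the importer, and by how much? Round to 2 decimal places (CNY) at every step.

Supplier A (FCA):
CIF value = FCA price + origin terminal + freight + insurance = 26356.60 + 742.06 + 7983.58 + 126.43 = 35208.67
Import duty = 35208.67 × 3% = 1056.26
Buyer bears (A): 742.06 + 7983.58 + 126.43 + 326.39 + 251.61 + 1687.98 = 11118.05
Landed cost (A) = invoice 26356.60 + 11118.05 + duty 1056.26 = 38530.91
Supplier B (FOB):
CIF value = FOB price + freight + insurance = 25087.45 + 7983.58 + 126.43 = 33197.46
Import duty = 33197.46 × 3% = 995.92
Buyer bears (B): 7983.58 + 126.43 + 326.39 + 251.61 + 1687.98 = 10375.99
Landed cost (B) = invoice 25087.45 + 10375.99 + duty 995.92 = 36459.36
Difference = |38530.91 − 36459.36| = 2071.55

Supplier B is cheaper by CNY 2071.55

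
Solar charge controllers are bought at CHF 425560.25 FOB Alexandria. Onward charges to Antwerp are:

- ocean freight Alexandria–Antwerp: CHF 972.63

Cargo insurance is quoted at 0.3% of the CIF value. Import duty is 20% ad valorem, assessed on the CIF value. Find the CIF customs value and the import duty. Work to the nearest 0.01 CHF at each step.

Let C be the CIF value. C = FOB price + freight + 0.3% × C
C − 0.3% × C = 425560.25 + 972.63
0.997 × C = 426532.88
C = 426532.88 / 0.997 = 427816.33
Insurance premium = 0.3% × 427816.33 = 1283.45
Import duty = 427816.33 × 20% = 85563.27

CIF value: CHF 427816.33; import duty: CHF 85563.27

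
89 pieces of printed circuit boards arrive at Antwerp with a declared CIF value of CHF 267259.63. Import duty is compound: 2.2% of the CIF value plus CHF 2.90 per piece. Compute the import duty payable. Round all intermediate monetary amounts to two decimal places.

Import duty: CHF 6137.81

Ad valorem component: 267259.63 × 2.2% = 5879.71
Specific component: 89 × 2.90 = 258.10
Import duty = 5879.71 + 258.10 = 6137.81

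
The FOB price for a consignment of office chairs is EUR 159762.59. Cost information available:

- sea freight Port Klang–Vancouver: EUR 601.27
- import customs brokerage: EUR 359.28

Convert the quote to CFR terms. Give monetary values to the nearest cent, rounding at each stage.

CFR price: EUR 160363.86

Not relevant to the conversion: brokerage — on the buyer under both terms; not part of either seller's price.
From FOB to CFR, the seller additionally bears: freight.
CFR price = 159762.59 + 601.27 = 160363.86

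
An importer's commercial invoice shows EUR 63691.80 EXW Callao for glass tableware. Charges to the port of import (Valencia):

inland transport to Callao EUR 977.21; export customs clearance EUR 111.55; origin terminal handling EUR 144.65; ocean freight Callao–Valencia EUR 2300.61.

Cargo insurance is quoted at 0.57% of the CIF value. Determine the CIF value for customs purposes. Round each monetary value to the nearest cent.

Let C be the CIF value. C = EXW price + pre-shipment costs + freight + 0.57% × C
C − 0.57% × C = 63691.80 + 977.21 + 111.55 + 144.65 + 2300.61
0.9943 × C = 67225.82
C = 67225.82 / 0.9943 = 67611.20
Insurance premium = 0.57% × 67611.20 = 385.38

CIF value: EUR 67611.20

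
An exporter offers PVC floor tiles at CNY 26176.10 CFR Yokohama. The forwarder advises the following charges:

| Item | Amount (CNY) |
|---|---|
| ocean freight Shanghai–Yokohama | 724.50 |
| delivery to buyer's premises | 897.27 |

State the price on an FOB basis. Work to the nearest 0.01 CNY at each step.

Not relevant to the conversion: delivery — on the buyer under both terms; not part of either seller's price.
From CFR to FOB, the seller no longer bears: freight.
FOB price = 26176.10 − 724.50 = 25451.60

FOB price: CNY 25451.60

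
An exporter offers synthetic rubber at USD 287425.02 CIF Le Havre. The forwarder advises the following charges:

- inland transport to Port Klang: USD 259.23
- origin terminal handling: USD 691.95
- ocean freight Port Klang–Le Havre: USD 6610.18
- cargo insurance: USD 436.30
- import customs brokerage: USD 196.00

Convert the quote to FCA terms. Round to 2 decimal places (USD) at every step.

FCA price: USD 279686.59

Not relevant to the conversion: inland to port — on the seller under both CIF and FCA; already in the CIF price and stays in the FCA price. brokerage — on the buyer under both terms; not part of either seller's price.
From CIF to FCA, the seller no longer bears: origin terminal, freight, insurance.
FCA price = 287425.02 − 691.95 − 6610.18 − 436.30 = 279686.59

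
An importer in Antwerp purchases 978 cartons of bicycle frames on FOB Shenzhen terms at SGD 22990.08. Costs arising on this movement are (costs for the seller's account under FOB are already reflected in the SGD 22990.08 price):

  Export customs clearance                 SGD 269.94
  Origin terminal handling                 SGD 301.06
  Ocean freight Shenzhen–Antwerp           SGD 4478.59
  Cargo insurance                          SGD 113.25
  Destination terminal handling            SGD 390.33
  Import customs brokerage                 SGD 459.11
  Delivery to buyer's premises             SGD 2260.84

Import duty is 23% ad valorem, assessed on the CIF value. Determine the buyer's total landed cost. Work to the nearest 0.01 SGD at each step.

Total landed cost: SGD 37036.04

FOB: the seller bears costs until goods are on board at the origin port; the buyer bears freight, insurance and all costs thereafter.
Already in the invoice (seller's account under FOB): export clearance, origin terminal — exclude.
CIF value = FOB price + freight + insurance = 22990.08 + 4478.59 + 113.25 = 27581.92
Import duty = 27581.92 × 23% = 6343.84
Buyer bears: freight 4478.59 + insurance 113.25 + destination terminal 390.33 + brokerage 459.11 + delivery 2260.84 + duty 6343.84 = 14045.96
Landed cost = invoice 22990.08 + 14045.96 = 37036.04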